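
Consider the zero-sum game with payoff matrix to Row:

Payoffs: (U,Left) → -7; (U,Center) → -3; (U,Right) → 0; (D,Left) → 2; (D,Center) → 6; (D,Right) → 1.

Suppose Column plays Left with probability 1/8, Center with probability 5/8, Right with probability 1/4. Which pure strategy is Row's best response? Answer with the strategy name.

Expected payoff of U: (1/8)·(-7) + (5/8)·(-3) + (1/4)·0 = -11/4.
Expected payoff of D: (1/8)·2 + (5/8)·6 + (1/4)·1 = 17/4.
The largest is 17/4, so Row's best response is D.

D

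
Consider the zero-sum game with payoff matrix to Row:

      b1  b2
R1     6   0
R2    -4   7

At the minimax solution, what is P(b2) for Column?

Row minima: R1 → 0, R2 → -4; maximin = 0.
Column maxima: b1 → 6, b2 → 7; minimax = 6.
0 ≠ 6, so there is no saddle point; optimal play is mixed.
Let Row play R1 with probability p. Expected payoff against b1: 6p + (-4)(1−p) = 10p − 4; against b2: 0p + 7(1−p) = −7p + 7.
Setting these equal: 10p − 4 = −7p + 7 ⇒ 17p = 11 ⇒ p = 11/17, and the value is (10)·(11/17) − 4 = 42/17.
For Column: with q = P(b1), equating R1's and R2's payoffs gives 6q = −11q + 7 ⇒ q = 7/17.

10/17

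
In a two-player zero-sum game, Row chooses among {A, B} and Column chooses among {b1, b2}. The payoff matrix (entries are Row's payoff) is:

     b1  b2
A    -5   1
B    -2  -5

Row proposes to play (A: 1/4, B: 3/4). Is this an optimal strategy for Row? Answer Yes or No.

No

Against b1 this mix gives (1/4)·(-5) + (3/4)·(-2) = -11/4.
Against b2 this mix gives (1/4)·1 + (3/4)·(-5) = -7/2.
Column will play b2, holding Row to -7/2. Shifting weight toward the row that does better against b2 would raise this floor (the equalizing mix achieves -3 against both b2 and b1), so the proposed strategy is not optimal.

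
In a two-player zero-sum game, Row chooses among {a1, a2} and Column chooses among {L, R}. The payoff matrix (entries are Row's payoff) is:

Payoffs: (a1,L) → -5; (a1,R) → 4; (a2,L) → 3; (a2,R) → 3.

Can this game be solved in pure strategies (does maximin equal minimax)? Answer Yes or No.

Yes

Row minima: a1 → -5, a2 → 3; maximin = 3.
Column maxima: L → 3, R → 4; minimax = 3.
maximin = minimax = 3, so a saddle point exists.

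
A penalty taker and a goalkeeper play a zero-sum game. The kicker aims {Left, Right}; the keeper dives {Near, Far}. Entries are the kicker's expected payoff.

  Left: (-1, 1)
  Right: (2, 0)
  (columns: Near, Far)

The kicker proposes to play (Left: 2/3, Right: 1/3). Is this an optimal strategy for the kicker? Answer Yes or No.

No

Against Near this mix gives (2/3)·(-1) + (1/3)·2 = 0.
Against Far this mix gives (2/3)·1 + (1/3)·0 = 2/3.
The keeper will play Near, holding the kicker to 0. Shifting weight toward the row that does better against Near would raise this floor (the equalizing mix achieves 1/2 against both Near and Far), so the proposed strategy is not optimal.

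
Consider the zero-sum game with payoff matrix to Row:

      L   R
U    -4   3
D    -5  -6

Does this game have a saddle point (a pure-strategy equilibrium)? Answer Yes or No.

Yes

Row minima: U → -4, D → -6; maximin = -4.
Column maxima: L → -4, R → 3; minimax = -4.
maximin = minimax = -4, so a saddle point exists.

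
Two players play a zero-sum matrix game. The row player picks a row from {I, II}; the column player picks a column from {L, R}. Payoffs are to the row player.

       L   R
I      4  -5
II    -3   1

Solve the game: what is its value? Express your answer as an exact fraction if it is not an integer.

-11/13

Row minima: I → -5, II → -3; maximin = -3.
Column maxima: L → 4, R → 1; minimax = 1.
-3 ≠ 1, so there is no saddle point; optimal play is mixed.
Let the row player play I with probability p. Expected payoff against L: 4p + (-3)(1−p) = 7p − 3; against R: (-5)p + 1(1−p) = −6p + 1.
Setting these equal: 7p − 3 = −6p + 1 ⇒ 13p = 4 ⇒ p = 4/13, and the value is (7)·(4/13) − 3 = -11/13.
For the column player: with q = P(L), equating I's and II's payoffs gives 9q − 5 = −4q + 1 ⇒ q = 6/13.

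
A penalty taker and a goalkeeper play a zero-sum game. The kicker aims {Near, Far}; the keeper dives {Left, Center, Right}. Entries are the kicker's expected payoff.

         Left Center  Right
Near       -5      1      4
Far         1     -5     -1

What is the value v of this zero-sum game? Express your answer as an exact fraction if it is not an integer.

-2

Row minima: Near → -5, Far → -5; maximin = -5.
Column maxima: Left → 1, Center → 1, Right → 4; minimax = 1.
-5 ≠ 1, so there is no saddle point; optimal play is mixed.
Right is strictly dominated by Center (it gives the kicker strictly more in every row), so the keeper never plays it.
On the remaining 2×2 (Near, Far vs Left, Center):
Let the kicker play Near with probability p. Expected payoff against Left: (-5)p + 1(1−p) = −6p + 1; against Center: 1p + (-5)(1−p) = 6p − 5.
Setting these equal: −6p + 1 = 6p − 5 ⇒ −12p = -6 ⇒ p = 1/2, and the value is (-6)·(1/2) + 1 = -2.
For the keeper: with q = P(Left), equating Near's and Far's payoffs gives −6q + 1 = 6q − 5 ⇒ q = 1/2.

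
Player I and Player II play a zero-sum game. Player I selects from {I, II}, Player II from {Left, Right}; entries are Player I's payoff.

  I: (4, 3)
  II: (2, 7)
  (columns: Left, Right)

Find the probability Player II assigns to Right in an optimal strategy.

Row minima: I → 3, II → 2; maximin = 3.
Column maxima: Left → 4, Right → 7; minimax = 4.
3 ≠ 4, so there is no saddle point; optimal play is mixed.
Let Player I play I with probability p. Expected payoff against Left: 4p + 2(1−p) = 2p + 2; against Right: 3p + 7(1−p) = −4p + 7.
Setting these equal: 2p + 2 = −4p + 7 ⇒ 6p = 5 ⇒ p = 5/6, and the value is (2)·(5/6) + 2 = 11/3.
For Player II: with q = P(Left), equating I's and II's payoffs gives q + 3 = −5q + 7 ⇒ q = 2/3.

1/3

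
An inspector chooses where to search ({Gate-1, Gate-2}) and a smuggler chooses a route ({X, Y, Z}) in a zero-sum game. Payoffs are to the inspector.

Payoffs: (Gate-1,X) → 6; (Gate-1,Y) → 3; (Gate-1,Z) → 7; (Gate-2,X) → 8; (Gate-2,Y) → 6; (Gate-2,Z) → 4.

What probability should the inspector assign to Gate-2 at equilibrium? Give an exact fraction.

2/3

Row minima: Gate-1 → 3, Gate-2 → 4; maximin = 4.
Column maxima: X → 8, Y → 6, Z → 7; minimax = 6.
4 ≠ 6, so there is no saddle point; optimal play is mixed.
X is strictly dominated by Y (it gives the inspector strictly more in every row), so the smuggler never plays it.
On the remaining 2×2 (Gate-1, Gate-2 vs Y, Z):
Let the inspector play Gate-1 with probability p. Expected payoff against Y: 3p + 6(1−p) = −3p + 6; against Z: 7p + 4(1−p) = 3p + 4.
Setting these equal: −3p + 6 = 3p + 4 ⇒ −6p = -2 ⇒ p = 1/3, and the value is (-3)·(1/3) + 6 = 5.
For the smuggler: with q = P(Y), equating Gate-1's and Gate-2's payoffs gives −4q + 7 = 2q + 4 ⇒ q = 1/2.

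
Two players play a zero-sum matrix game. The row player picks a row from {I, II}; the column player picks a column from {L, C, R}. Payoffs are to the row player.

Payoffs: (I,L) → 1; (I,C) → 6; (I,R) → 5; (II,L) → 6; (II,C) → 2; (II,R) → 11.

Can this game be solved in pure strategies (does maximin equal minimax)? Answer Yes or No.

Row minima: I → 1, II → 2; maximin = 2.
Column maxima: L → 6, C → 6, R → 11; minimax = 6.
2 ≠ 6, so no pure-strategy equilibrium exists.

No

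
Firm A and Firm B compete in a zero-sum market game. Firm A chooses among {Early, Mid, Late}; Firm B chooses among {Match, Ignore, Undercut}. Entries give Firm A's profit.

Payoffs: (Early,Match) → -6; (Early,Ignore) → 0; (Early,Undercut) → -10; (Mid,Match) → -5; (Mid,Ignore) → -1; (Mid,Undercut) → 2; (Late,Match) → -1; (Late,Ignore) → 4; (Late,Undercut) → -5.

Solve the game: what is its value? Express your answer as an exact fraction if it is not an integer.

Row minima: Early → -10, Mid → -5, Late → -5; maximin = -5.
Column maxima: Match → -1, Ignore → 4, Undercut → 2; minimax = -1.
-5 ≠ -1, so there is no saddle point; optimal play is mixed.
Early is strictly dominated by Late, so Firm A never plays it.
Ignore is strictly dominated by Match (it gives Firm A strictly more in every row), so Firm B never plays it.
On the remaining 2×2 (Mid, Late vs Match, Undercut):
Let Firm A play Mid with probability p. Expected payoff against Match: (-5)p + (-1)(1−p) = −4p − 1; against Undercut: 2p + (-5)(1−p) = 7p − 5.
Setting these equal: −4p − 1 = 7p − 5 ⇒ −11p = -4 ⇒ p = 4/11, and the value is (-4)·(4/11) − 1 = -27/11.
For Firm B: with q = P(Match), equating Mid's and Late's payoffs gives −7q + 2 = 4q − 5 ⇒ q = 7/11.

-27/11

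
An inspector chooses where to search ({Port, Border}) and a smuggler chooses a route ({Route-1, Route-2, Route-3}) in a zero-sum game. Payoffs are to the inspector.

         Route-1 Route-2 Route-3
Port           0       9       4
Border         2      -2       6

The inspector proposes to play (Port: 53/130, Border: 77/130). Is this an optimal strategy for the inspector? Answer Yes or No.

No

Against Route-1 this mix gives (53/130)·0 + (77/130)·2 = 77/65.
Against Route-2 this mix gives (53/130)·9 + (77/130)·(-2) = 323/130.
Against Route-3 this mix gives (53/130)·4 + (77/130)·6 = 337/65.
The smuggler will play Route-1, holding the inspector to 77/65. Shifting weight toward the row that does better against Route-1 would raise this floor (the equalizing mix achieves 18/13 against both Route-1 and Route-2), so the proposed strategy is not optimal.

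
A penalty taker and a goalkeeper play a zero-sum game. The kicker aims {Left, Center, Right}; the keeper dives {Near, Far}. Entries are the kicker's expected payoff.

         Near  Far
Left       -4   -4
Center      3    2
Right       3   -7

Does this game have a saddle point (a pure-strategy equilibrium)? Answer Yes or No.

Row minima: Left → -4, Center → 2, Right → -7; maximin = 2.
Column maxima: Near → 3, Far → 2; minimax = 2.
maximin = minimax = 2, so a saddle point exists.

Yes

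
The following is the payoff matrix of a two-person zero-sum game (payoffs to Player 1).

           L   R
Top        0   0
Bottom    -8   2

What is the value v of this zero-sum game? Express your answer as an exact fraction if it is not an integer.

Row minima: Top → 0, Bottom → -8; maximin = 0.
Column maxima: L → 0, R → 2; minimax = 0.
Since maximin = minimax = 0, there is a saddle point and the value is 0.

0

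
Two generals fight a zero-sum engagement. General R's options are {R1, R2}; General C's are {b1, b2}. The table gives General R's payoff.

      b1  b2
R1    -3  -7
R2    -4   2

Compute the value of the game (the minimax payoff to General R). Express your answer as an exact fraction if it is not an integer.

-17/5

Row minima: R1 → -7, R2 → -4; maximin = -4.
Column maxima: b1 → -3, b2 → 2; minimax = -3.
-4 ≠ -3, so there is no saddle point; optimal play is mixed.
Let General R play R1 with probability p. Expected payoff against b1: (-3)p + (-4)(1−p) = p − 4; against b2: (-7)p + 2(1−p) = −9p + 2.
Setting these equal: p − 4 = −9p + 2 ⇒ 10p = 6 ⇒ p = 3/5, and the value is (1)·(3/5) − 4 = -17/5.
For General C: with q = P(b1), equating R1's and R2's payoffs gives 4q − 7 = −6q + 2 ⇒ q = 9/10.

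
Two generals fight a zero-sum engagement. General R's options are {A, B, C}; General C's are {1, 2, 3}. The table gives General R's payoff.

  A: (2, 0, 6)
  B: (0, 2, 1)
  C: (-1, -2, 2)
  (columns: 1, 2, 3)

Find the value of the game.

Row minima: A → 0, B → 0, C → -2; maximin = 0.
Column maxima: 1 → 2, 2 → 2, 3 → 6; minimax = 2.
0 ≠ 2, so there is no saddle point; optimal play is mixed.
C is strictly dominated by A, so General R never plays it.
3 is strictly dominated by 1 (it gives General R strictly more in every row), so General C never plays it.
On the remaining 2×2 (A, B vs 1, 2):
Let General R play A with probability p. Expected payoff against 1: 2p + 0(1−p) = 2p; against 2: 0p + 2(1−p) = −2p + 2.
Setting these equal: 2p = −2p + 2 ⇒ 4p = 2 ⇒ p = 1/2, and the value is (2)·(1/2) = 1.
For General C: with q = P(1), equating A's and B's payoffs gives 2q = −2q + 2 ⇒ q = 1/2.

1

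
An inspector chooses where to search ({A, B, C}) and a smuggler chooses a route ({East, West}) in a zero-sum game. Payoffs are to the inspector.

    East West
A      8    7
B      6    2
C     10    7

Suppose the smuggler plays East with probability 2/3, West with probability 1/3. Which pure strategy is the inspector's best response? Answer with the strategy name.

Expected payoff of A: (2/3)·8 + (1/3)·7 = 23/3.
Expected payoff of B: (2/3)·6 + (1/3)·2 = 14/3.
Expected payoff of C: (2/3)·10 + (1/3)·7 = 9.
The largest is 9, so the inspector's best response is C.

C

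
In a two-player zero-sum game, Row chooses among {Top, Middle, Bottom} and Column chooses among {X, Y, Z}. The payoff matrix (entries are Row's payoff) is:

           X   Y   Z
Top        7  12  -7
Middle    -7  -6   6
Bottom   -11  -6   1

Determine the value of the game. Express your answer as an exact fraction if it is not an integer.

-7/27

Row minima: Top → -7, Middle → -7, Bottom → -11; maximin = -7.
Column maxima: X → 7, Y → 12, Z → 6; minimax = 6.
-7 ≠ 6, so there is no saddle point; optimal play is mixed.
Y is strictly dominated by X (it gives Row strictly more in every row), so Column never plays it.
With Y eliminated, Bottom is strictly dominated by Middle (Middle gives Row strictly more in every remaining column), so Row never plays it.
On the remaining 2×2 (Top, Middle vs X, Z):
Let Row play Top with probability p. Expected payoff against X: 7p + (-7)(1−p) = 14p − 7; against Z: (-7)p + 6(1−p) = −13p + 6.
Setting these equal: 14p − 7 = −13p + 6 ⇒ 27p = 13 ⇒ p = 13/27, and the value is (14)·(13/27) − 7 = -7/27.
For Column: with q = P(X), equating Top's and Middle's payoffs gives 14q − 7 = −13q + 6 ⇒ q = 13/27.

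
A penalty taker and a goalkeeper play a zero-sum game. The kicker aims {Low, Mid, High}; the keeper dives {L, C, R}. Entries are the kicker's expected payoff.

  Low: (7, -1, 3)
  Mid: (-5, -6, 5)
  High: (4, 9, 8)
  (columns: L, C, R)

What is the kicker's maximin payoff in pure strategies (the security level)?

Row minima: Low → -1, Mid → -6, High → 4.
The best of these is 4.

4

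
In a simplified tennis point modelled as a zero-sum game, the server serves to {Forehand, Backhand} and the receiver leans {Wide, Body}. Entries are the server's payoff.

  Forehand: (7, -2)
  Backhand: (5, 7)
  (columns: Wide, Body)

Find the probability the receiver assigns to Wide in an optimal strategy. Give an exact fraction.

9/11

Row minima: Forehand → -2, Backhand → 5; maximin = 5.
Column maxima: Wide → 7, Body → 7; minimax = 7.
5 ≠ 7, so there is no saddle point; optimal play is mixed.
Let the server play Forehand with probability p. Expected payoff against Wide: 7p + 5(1−p) = 2p + 5; against Body: (-2)p + 7(1−p) = −9p + 7.
Setting these equal: 2p + 5 = −9p + 7 ⇒ 11p = 2 ⇒ p = 2/11, and the value is (2)·(2/11) + 5 = 59/11.
For the receiver: with q = P(Wide), equating Forehand's and Backhand's payoffs gives 9q − 2 = −2q + 7 ⇒ q = 9/11.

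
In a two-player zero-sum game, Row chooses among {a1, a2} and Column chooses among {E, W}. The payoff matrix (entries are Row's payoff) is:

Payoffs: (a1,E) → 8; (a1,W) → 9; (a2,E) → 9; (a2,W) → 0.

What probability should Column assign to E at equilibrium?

Row minima: a1 → 8, a2 → 0; maximin = 8.
Column maxima: E → 9, W → 9; minimax = 9.
8 ≠ 9, so there is no saddle point; optimal play is mixed.
Let Row play a1 with probability p. Expected payoff against E: 8p + 9(1−p) = −p + 9; against W: 9p + 0(1−p) = 9p.
Setting these equal: −p + 9 = 9p ⇒ −10p = -9 ⇒ p = 9/10, and the value is (-1)·(9/10) + 9 = 81/10.
For Column: with q = P(E), equating a1's and a2's payoffs gives −q + 9 = 9q ⇒ q = 9/10.

9/10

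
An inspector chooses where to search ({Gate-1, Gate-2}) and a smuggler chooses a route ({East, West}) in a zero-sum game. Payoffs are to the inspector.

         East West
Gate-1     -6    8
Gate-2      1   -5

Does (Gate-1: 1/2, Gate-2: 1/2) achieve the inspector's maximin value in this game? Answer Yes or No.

No

Against East this mix gives (1/2)·(-6) + (1/2)·1 = -5/2.
Against West this mix gives (1/2)·8 + (1/2)·(-5) = 3/2.
The smuggler will play East, holding the inspector to -5/2. Shifting weight toward the row that does better against East would raise this floor (the equalizing mix achieves -11/10 against both East and West), so the proposed strategy is not optimal.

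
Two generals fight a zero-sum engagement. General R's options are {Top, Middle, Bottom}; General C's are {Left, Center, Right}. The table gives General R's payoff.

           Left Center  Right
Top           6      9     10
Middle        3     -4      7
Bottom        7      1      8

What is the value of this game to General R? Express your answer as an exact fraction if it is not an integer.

Row minima: Top → 6, Middle → -4, Bottom → 1; maximin = 6.
Column maxima: Left → 7, Center → 9, Right → 10; minimax = 7.
6 ≠ 7, so there is no saddle point; optimal play is mixed.
Middle is strictly dominated by Top, so General R never plays it.
Right is strictly dominated by Left (it gives General R strictly more in every row), so General C never plays it.
On the remaining 2×2 (Top, Bottom vs Left, Center):
Let General R play Top with probability p. Expected payoff against Left: 6p + 7(1−p) = −p + 7; against Center: 9p + 1(1−p) = 8p + 1.
Setting these equal: −p + 7 = 8p + 1 ⇒ −9p = -6 ⇒ p = 2/3, and the value is (-1)·(2/3) + 7 = 19/3.
For General C: with q = P(Left), equating Top's and Bottom's payoffs gives −3q + 9 = 6q + 1 ⇒ q = 8/9.

19/3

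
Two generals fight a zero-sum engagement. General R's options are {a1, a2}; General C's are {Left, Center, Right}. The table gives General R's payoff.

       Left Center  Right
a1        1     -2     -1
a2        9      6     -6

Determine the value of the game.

Row minima: a1 → -2, a2 → -6; maximin = -2.
Column maxima: Left → 9, Center → 6, Right → -1; minimax = -1.
-2 ≠ -1, so there is no saddle point; optimal play is mixed.
Left is strictly dominated by Center (it gives General R strictly more in every row), so General C never plays it.
On the remaining 2×2 (a1, a2 vs Center, Right):
Let General R play a1 with probability p. Expected payoff against Center: (-2)p + 6(1−p) = −8p + 6; against Right: (-1)p + (-6)(1−p) = 5p − 6.
Setting these equal: −8p + 6 = 5p − 6 ⇒ −13p = -12 ⇒ p = 12/13, and the value is (-8)·(12/13) + 6 = -18/13.
For General C: with q = P(Center), equating a1's and a2's payoffs gives −q − 1 = 12q − 6 ⇒ q = 5/13.

-18/13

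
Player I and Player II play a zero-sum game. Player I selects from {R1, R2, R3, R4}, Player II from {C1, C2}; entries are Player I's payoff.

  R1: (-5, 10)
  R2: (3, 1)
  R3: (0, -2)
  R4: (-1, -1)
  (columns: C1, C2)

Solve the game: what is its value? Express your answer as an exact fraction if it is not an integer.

Row minima: R1 → -5, R2 → 1, R3 → -2, R4 → -1; maximin = 1.
Column maxima: C1 → 3, C2 → 10; minimax = 3.
1 ≠ 3, so there is no saddle point; optimal play is mixed.
R3 is strictly dominated by R2, so Player I never plays it.
R4 is strictly dominated by R2, so Player I never plays it.
On the remaining 2×2 (R1, R2 vs C1, C2):
Let Player I play R1 with probability p. Expected payoff against C1: (-5)p + 3(1−p) = −8p + 3; against C2: 10p + 1(1−p) = 9p + 1.
Setting these equal: −8p + 3 = 9p + 1 ⇒ −17p = -2 ⇒ p = 2/17, and the value is (-8)·(2/17) + 3 = 35/17.
For Player II: with q = P(C1), equating R1's and R2's payoffs gives −15q + 10 = 2q + 1 ⇒ q = 9/17.

35/17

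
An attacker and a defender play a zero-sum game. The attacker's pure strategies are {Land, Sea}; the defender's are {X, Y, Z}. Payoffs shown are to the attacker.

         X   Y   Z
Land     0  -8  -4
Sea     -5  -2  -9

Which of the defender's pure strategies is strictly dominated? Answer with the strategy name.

Z holds the attacker's payoff strictly below X in every row: -4 < 0, -9 < -5.
So X is strictly dominated for the defender.

X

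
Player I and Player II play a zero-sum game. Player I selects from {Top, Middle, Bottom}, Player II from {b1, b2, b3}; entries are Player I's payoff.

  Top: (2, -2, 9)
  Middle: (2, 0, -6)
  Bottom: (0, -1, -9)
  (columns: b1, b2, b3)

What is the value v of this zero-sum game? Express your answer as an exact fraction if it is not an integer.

Row minima: Top → -2, Middle → -6, Bottom → -9; maximin = -2.
Column maxima: b1 → 2, b2 → 0, b3 → 9; minimax = 0.
-2 ≠ 0, so there is no saddle point; optimal play is mixed.
Bottom is strictly dominated by Middle, so Player I never plays it.
b1 is strictly dominated by b2 (it gives Player I strictly more in every row), so Player II never plays it.
On the remaining 2×2 (Top, Middle vs b2, b3):
Let Player I play Top with probability p. Expected payoff against b2: (-2)p + 0(1−p) = −2p; against b3: 9p + (-6)(1−p) = 15p − 6.
Setting these equal: −2p = 15p − 6 ⇒ −17p = -6 ⇒ p = 6/17, and the value is (-2)·(6/17) = -12/17.
For Player II: with q = P(b2), equating Top's and Middle's payoffs gives −11q + 9 = 6q − 6 ⇒ q = 15/17.

-12/17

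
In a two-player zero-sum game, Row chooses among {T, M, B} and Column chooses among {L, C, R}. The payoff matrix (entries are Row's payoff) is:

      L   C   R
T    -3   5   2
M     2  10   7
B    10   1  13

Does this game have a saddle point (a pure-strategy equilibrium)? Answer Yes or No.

No

Row minima: T → -3, M → 2, B → 1; maximin = 2.
Column maxima: L → 10, C → 10, R → 13; minimax = 10.
2 ≠ 10, so no pure-strategy equilibrium exists.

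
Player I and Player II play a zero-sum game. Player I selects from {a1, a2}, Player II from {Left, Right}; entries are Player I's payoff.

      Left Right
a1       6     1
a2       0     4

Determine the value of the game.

8/3

Row minima: a1 → 1, a2 → 0; maximin = 1.
Column maxima: Left → 6, Right → 4; minimax = 4.
1 ≠ 4, so there is no saddle point; optimal play is mixed.
Let Player I play a1 with probability p. Expected payoff against Left: 6p + 0(1−p) = 6p; against Right: 1p + 4(1−p) = −3p + 4.
Setting these equal: 6p = −3p + 4 ⇒ 9p = 4 ⇒ p = 4/9, and the value is (6)·(4/9) = 8/3.
For Player II: with q = P(Left), equating a1's and a2's payoffs gives 5q + 1 = −4q + 4 ⇒ q = 1/3.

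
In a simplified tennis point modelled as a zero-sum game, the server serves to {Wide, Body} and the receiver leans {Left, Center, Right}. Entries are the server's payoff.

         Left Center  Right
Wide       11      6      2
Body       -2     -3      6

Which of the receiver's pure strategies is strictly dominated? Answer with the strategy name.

Left

Center holds the server's payoff strictly below Left in every row: 6 < 11, -3 < -2.
So Left is strictly dominated for the receiver.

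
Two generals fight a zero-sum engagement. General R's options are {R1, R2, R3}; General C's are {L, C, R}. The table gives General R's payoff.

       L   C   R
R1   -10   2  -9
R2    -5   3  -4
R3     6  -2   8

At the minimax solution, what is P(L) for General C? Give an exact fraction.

5/16

Row minima: R1 → -10, R2 → -5, R3 → -2; maximin = -2.
Column maxima: L → 6, C → 3, R → 8; minimax = 3.
-2 ≠ 3, so there is no saddle point; optimal play is mixed.
R1 is strictly dominated by R2, so General R never plays it.
R is strictly dominated by L (it gives General R strictly more in every row), so General C never plays it.
On the remaining 2×2 (R2, R3 vs L, C):
Let General R play R2 with probability p. Expected payoff against L: (-5)p + 6(1−p) = −11p + 6; against C: 3p + (-2)(1−p) = 5p − 2.
Setting these equal: −11p + 6 = 5p − 2 ⇒ −16p = -8 ⇒ p = 1/2, and the value is (-11)·(1/2) + 6 = 1/2.
For General C: with q = P(L), equating R2's and R3's payoffs gives −8q + 3 = 8q − 2 ⇒ q = 5/16.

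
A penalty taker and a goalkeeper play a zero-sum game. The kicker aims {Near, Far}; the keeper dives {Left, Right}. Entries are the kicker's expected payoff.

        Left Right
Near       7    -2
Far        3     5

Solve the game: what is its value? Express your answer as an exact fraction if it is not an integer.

Row minima: Near → -2, Far → 3; maximin = 3.
Column maxima: Left → 7, Right → 5; minimax = 5.
3 ≠ 5, so there is no saddle point; optimal play is mixed.
Let the kicker play Near with probability p. Expected payoff against Left: 7p + 3(1−p) = 4p + 3; against Right: (-2)p + 5(1−p) = −7p + 5.
Setting these equal: 4p + 3 = −7p + 5 ⇒ 11p = 2 ⇒ p = 2/11, and the value is (4)·(2/11) + 3 = 41/11.
For the keeper: with q = P(Left), equating Near's and Far's payoffs gives 9q − 2 = −2q + 5 ⇒ q = 7/11.

41/11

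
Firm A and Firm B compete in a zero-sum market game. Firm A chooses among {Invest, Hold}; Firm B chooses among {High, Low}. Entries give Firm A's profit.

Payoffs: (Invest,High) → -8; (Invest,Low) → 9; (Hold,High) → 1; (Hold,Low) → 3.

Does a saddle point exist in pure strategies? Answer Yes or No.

Row minima: Invest → -8, Hold → 1; maximin = 1.
Column maxima: High → 1, Low → 9; minimax = 1.
maximin = minimax = 1, so a saddle point exists.

Yes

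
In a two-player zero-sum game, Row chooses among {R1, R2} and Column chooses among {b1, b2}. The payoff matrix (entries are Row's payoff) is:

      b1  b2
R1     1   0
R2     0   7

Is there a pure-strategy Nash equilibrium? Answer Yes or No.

Row minima: R1 → 0, R2 → 0; maximin = 0.
Column maxima: b1 → 1, b2 → 7; minimax = 1.
0 ≠ 1, so no pure-strategy equilibrium exists.

No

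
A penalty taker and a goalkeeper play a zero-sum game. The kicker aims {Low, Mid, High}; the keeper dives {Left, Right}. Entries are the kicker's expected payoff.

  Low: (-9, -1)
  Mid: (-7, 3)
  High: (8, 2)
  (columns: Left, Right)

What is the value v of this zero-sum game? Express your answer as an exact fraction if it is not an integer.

19/8

Row minima: Low → -9, Mid → -7, High → 2; maximin = 2.
Column maxima: Left → 8, Right → 3; minimax = 3.
2 ≠ 3, so there is no saddle point; optimal play is mixed.
Low is strictly dominated by Mid, so the kicker never plays it.
On the remaining 2×2 (Mid, High vs Left, Right):
Let the kicker play Mid with probability p. Expected payoff against Left: (-7)p + 8(1−p) = −15p + 8; against Right: 3p + 2(1−p) = p + 2.
Setting these equal: −15p + 8 = p + 2 ⇒ −16p = -6 ⇒ p = 3/8, and the value is (-15)·(3/8) + 8 = 19/8.
For the keeper: with q = P(Left), equating Mid's and High's payoffs gives −10q + 3 = 6q + 2 ⇒ q = 1/16.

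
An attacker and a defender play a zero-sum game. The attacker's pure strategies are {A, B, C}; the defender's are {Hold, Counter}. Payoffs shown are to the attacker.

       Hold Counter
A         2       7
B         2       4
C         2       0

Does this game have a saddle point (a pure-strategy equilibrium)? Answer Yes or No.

Row minima: A → 2, B → 2, C → 0; maximin = 2.
Column maxima: Hold → 2, Counter → 7; minimax = 2.
maximin = minimax = 2, so a saddle point exists.

Yes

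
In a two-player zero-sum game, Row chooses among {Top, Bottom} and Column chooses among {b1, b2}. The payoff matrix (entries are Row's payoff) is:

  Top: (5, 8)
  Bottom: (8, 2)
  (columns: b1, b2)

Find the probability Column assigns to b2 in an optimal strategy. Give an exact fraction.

1/3

Row minima: Top → 5, Bottom → 2; maximin = 5.
Column maxima: b1 → 8, b2 → 8; minimax = 8.
5 ≠ 8, so there is no saddle point; optimal play is mixed.
Let Row play Top with probability p. Expected payoff against b1: 5p + 8(1−p) = −3p + 8; against b2: 8p + 2(1−p) = 6p + 2.
Setting these equal: −3p + 8 = 6p + 2 ⇒ −9p = -6 ⇒ p = 2/3, and the value is (-3)·(2/3) + 8 = 6.
For Column: with q = P(b1), equating Top's and Bottom's payoffs gives −3q + 8 = 6q + 2 ⇒ q = 2/3.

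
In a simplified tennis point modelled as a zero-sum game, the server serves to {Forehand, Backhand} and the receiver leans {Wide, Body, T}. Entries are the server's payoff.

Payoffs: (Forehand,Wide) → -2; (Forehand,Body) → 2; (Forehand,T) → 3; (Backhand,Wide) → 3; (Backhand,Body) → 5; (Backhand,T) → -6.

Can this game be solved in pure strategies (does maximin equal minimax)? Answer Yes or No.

No

Row minima: Forehand → -2, Backhand → -6; maximin = -2.
Column maxima: Wide → 3, Body → 5, T → 3; minimax = 3.
-2 ≠ 3, so no pure-strategy equilibrium exists.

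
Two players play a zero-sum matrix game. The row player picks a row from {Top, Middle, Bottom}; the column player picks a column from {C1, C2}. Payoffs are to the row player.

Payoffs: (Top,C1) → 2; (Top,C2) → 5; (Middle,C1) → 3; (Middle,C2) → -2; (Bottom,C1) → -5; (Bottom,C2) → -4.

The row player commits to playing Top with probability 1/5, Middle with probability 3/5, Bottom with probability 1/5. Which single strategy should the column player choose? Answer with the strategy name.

C2

If the column player plays C1, the row player's expected payoff is (1/5)·2 + (3/5)·3 + (1/5)·(-5) = 6/5.
If the column player plays C2, the row player's expected payoff is (1/5)·5 + (3/5)·(-2) + (1/5)·(-4) = -1.
The column player minimizes the row player's payoff; the smallest is -1, so the best response is C2.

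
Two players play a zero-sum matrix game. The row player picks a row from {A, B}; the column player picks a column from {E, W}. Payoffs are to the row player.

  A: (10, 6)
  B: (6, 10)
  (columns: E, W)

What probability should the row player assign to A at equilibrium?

Row minima: A → 6, B → 6; maximin = 6.
Column maxima: E → 10, W → 10; minimax = 10.
6 ≠ 10, so there is no saddle point; optimal play is mixed.
Let the row player play A with probability p. Expected payoff against E: 10p + 6(1−p) = 4p + 6; against W: 6p + 10(1−p) = −4p + 10.
Setting these equal: 4p + 6 = −4p + 10 ⇒ 8p = 4 ⇒ p = 1/2, and the value is (4)·(1/2) + 6 = 8.
For the column player: with q = P(E), equating A's and B's payoffs gives 4q + 6 = −4q + 10 ⇒ q = 1/2.

1/2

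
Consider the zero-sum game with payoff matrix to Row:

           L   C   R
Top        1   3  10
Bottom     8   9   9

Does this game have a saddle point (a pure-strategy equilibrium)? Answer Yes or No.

Yes

Row minima: Top → 1, Bottom → 8; maximin = 8.
Column maxima: L → 8, C → 9, R → 10; minimax = 8.
maximin = minimax = 8, so a saddle point exists.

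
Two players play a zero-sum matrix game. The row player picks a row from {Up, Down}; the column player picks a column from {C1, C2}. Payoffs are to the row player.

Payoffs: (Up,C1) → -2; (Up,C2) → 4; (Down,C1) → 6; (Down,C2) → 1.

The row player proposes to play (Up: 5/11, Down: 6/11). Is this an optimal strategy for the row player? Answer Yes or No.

Yes

Against C1 this mix gives (5/11)·(-2) + (6/11)·6 = 26/11.
Against C2 this mix gives (5/11)·4 + (6/11)·1 = 26/11.
All of the column player's active replies (C1, C2) yield 26/11, and no column does worse for the row player. The mix makes the column player indifferent and guarantees 26/11, so it is optimal.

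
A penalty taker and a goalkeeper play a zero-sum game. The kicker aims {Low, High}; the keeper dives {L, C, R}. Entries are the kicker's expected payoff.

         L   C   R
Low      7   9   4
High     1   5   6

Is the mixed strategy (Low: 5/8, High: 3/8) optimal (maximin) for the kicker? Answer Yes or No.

Against L this mix gives (5/8)·7 + (3/8)·1 = 19/4.
Against C this mix gives (5/8)·9 + (3/8)·5 = 15/2.
Against R this mix gives (5/8)·4 + (3/8)·6 = 19/4.
All of the keeper's active replies (L, R) yield 19/4, and no column does worse for the kicker. The mix makes the keeper indifferent and guarantees 19/4, so it is optimal.

Yes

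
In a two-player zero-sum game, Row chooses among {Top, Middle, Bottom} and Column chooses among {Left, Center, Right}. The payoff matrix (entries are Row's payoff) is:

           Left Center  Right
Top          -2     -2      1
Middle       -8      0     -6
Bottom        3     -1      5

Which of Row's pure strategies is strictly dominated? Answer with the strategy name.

Bottom gives a strictly higher payoff than Top against every column: 3 > -2, -1 > -2, 5 > 1.
So Top is strictly dominated and Row never plays it.

Top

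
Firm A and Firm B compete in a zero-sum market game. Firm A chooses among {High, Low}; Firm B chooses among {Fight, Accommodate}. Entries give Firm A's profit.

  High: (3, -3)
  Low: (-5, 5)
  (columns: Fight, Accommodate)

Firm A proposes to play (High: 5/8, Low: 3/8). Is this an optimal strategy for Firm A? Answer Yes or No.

Yes

Against Fight this mix gives (5/8)·3 + (3/8)·(-5) = 0.
Against Accommodate this mix gives (5/8)·(-3) + (3/8)·5 = 0.
All of Firm B's active replies (Fight, Accommodate) yield 0, and no column does worse for Firm A. The mix makes Firm B indifferent and guarantees 0, so it is optimal.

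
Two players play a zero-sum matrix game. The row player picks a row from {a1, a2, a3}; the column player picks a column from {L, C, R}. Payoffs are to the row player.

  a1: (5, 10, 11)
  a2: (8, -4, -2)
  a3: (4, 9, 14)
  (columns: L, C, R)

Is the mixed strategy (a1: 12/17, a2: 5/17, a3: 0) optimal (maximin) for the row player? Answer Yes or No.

Yes

Against L this mix gives (12/17)·5 + (5/17)·8 = 100/17.
Against C this mix gives (12/17)·10 + (5/17)·(-4) = 100/17.
Against R this mix gives (12/17)·11 + (5/17)·(-2) = 122/17.
All of the column player's active replies (L, C) yield 100/17, and no column does worse for the row player. The mix makes the column player indifferent and guarantees 100/17, so it is optimal.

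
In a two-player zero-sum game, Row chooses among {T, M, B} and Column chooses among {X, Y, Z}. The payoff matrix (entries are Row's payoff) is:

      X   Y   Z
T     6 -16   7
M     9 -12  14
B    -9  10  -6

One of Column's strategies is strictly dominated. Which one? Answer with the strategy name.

Z

X holds Row's payoff strictly below Z in every row: 6 < 7, 9 < 14, -9 < -6.
So Z is strictly dominated for Column.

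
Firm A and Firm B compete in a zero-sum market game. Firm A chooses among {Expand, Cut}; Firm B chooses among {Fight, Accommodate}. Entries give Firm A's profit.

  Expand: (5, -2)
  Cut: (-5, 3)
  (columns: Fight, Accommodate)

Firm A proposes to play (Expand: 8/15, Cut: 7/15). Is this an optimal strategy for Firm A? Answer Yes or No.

Against Fight this mix gives (8/15)·5 + (7/15)·(-5) = 1/3.
Against Accommodate this mix gives (8/15)·(-2) + (7/15)·3 = 1/3.
All of Firm B's active replies (Fight, Accommodate) yield 1/3, and no column does worse for Firm A. The mix makes Firm B indifferent and guarantees 1/3, so it is optimal.

Yes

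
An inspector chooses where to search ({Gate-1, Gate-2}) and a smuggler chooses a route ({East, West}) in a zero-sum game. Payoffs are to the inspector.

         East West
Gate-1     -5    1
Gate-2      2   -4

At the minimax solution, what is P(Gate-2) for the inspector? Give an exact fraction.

Row minima: Gate-1 → -5, Gate-2 → -4; maximin = -4.
Column maxima: East → 2, West → 1; minimax = 1.
-4 ≠ 1, so there is no saddle point; optimal play is mixed.
Let the inspector play Gate-1 with probability p. Expected payoff against East: (-5)p + 2(1−p) = −7p + 2; against West: 1p + (-4)(1−p) = 5p − 4.
Setting these equal: −7p + 2 = 5p − 4 ⇒ −12p = -6 ⇒ p = 1/2, and the value is (-7)·(1/2) + 2 = -3/2.
For the smuggler: with q = P(East), equating Gate-1's and Gate-2's payoffs gives −6q + 1 = 6q − 4 ⇒ q = 5/12.

1/2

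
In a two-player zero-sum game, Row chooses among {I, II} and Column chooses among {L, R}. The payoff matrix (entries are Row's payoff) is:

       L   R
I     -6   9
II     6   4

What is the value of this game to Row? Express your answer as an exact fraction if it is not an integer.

Row minima: I → -6, II → 4; maximin = 4.
Column maxima: L → 6, R → 9; minimax = 6.
4 ≠ 6, so there is no saddle point; optimal play is mixed.
Let Row play I with probability p. Expected payoff against L: (-6)p + 6(1−p) = −12p + 6; against R: 9p + 4(1−p) = 5p + 4.
Setting these equal: −12p + 6 = 5p + 4 ⇒ −17p = -2 ⇒ p = 2/17, and the value is (-12)·(2/17) + 6 = 78/17.
For Column: with q = P(L), equating I's and II's payoffs gives −15q + 9 = 2q + 4 ⇒ q = 5/17.

78/17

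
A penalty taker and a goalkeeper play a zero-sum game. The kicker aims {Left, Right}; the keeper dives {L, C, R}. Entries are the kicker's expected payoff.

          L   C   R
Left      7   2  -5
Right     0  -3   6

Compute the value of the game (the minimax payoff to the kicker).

Row minima: Left → -5, Right → -3; maximin = -3.
Column maxima: L → 7, C → 2, R → 6; minimax = 2.
-3 ≠ 2, so there is no saddle point; optimal play is mixed.
L is strictly dominated by C (it gives the kicker strictly more in every row), so the keeper never plays it.
On the remaining 2×2 (Left, Right vs C, R):
Let the kicker play Left with probability p. Expected payoff against C: 2p + (-3)(1−p) = 5p − 3; against R: (-5)p + 6(1−p) = −11p + 6.
Setting these equal: 5p − 3 = −11p + 6 ⇒ 16p = 9 ⇒ p = 9/16, and the value is (5)·(9/16) − 3 = -3/16.
For the keeper: with q = P(C), equating Left's and Right's payoffs gives 7q − 5 = −9q + 6 ⇒ q = 11/16.

-3/16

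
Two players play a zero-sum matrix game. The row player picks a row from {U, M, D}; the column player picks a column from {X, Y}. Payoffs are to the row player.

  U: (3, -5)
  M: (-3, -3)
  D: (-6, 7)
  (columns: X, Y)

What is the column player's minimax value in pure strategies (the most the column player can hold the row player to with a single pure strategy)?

3

Column maxima: X → 3, Y → 7.
The smallest of these is 3.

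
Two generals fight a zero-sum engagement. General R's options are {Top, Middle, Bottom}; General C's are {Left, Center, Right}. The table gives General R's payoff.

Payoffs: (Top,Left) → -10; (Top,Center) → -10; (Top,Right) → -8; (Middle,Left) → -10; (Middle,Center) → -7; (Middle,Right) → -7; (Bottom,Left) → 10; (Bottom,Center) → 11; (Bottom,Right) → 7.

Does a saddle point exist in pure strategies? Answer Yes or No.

Yes

Row minima: Top → -10, Middle → -10, Bottom → 7; maximin = 7.
Column maxima: Left → 10, Center → 11, Right → 7; minimax = 7.
maximin = minimax = 7, so a saddle point exists.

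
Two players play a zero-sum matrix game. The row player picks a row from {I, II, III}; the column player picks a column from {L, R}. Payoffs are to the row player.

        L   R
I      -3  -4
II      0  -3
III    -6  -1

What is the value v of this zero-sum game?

-9/4

Row minima: I → -4, II → -3, III → -6; maximin = -3.
Column maxima: L → 0, R → -1; minimax = -1.
-3 ≠ -1, so there is no saddle point; optimal play is mixed.
I is strictly dominated by II, so the row player never plays it.
On the remaining 2×2 (II, III vs L, R):
Let the row player play II with probability p. Expected payoff against L: 0p + (-6)(1−p) = 6p − 6; against R: (-3)p + (-1)(1−p) = −2p − 1.
Setting these equal: 6p − 6 = −2p − 1 ⇒ 8p = 5 ⇒ p = 5/8, and the value is (6)·(5/8) − 6 = -9/4.
For the column player: with q = P(L), equating II's and III's payoffs gives 3q − 3 = −5q − 1 ⇒ q = 1/4.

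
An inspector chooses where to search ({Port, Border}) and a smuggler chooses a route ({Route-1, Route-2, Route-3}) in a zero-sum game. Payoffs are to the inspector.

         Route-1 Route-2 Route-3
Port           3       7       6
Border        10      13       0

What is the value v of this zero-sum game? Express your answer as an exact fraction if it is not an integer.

Row minima: Port → 3, Border → 0; maximin = 3.
Column maxima: Route-1 → 10, Route-2 → 13, Route-3 → 6; minimax = 6.
3 ≠ 6, so there is no saddle point; optimal play is mixed.
Route-2 is strictly dominated by Route-1 (it gives the inspector strictly more in every row), so the smuggler never plays it.
On the remaining 2×2 (Port, Border vs Route-1, Route-3):
Let the inspector play Port with probability p. Expected payoff against Route-1: 3p + 10(1−p) = −7p + 10; against Route-3: 6p + 0(1−p) = 6p.
Setting these equal: −7p + 10 = 6p ⇒ −13p = -10 ⇒ p = 10/13, and the value is (-7)·(10/13) + 10 = 60/13.
For the smuggler: with q = P(Route-1), equating Port's and Border's payoffs gives −3q + 6 = 10q ⇒ q = 6/13.

60/13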